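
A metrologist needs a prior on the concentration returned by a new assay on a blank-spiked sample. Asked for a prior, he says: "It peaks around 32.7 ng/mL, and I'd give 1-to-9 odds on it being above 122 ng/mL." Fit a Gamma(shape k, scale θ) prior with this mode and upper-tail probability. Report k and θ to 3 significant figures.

Gamma(k,θ) with k>1 has mode (k−1)θ, so θ = 32.7/(k−1).
Need P(X < 122) = 0.9 with θ tied to k this way. Start at k = 2, θ = 32.7: P(X<122) ≈ 0.887.
Too low — raise k to concentrate. Iterating converges to k ≈ 2.07.
Then θ = 32.7/(2.07−1) ≈ 30.5.

k ≈ 2.07, θ ≈ 30.5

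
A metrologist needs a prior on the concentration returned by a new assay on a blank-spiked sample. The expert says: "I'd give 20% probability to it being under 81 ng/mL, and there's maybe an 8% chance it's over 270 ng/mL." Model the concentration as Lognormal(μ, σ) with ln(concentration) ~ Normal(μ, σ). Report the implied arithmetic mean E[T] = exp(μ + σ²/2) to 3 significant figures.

If T ~ Lognormal(μ,σ) then ln T ~ Normal(μ,σ), so the p-quantile of ln T is μ + z_p·σ.
ln(81) = 4.394 and ln(270) = 5.598; z_{0.2} = -0.8416, z_{0.92} = 1.405.
σ = (5.598 − 4.394)/(1.405 − (-0.8416)) = 0.536.
μ = 4.394 − (-0.8416)·0.536 = 4.845.
E[T] = exp(μ + σ²/2) = exp(4.845 + 0.1436) = 147 ng/mL.

E[T] ≈ 147 ng/mL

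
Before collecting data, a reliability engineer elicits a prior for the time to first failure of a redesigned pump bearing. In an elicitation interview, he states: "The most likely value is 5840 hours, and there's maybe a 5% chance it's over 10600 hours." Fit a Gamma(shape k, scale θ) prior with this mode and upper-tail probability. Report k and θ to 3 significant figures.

Gamma(k,θ) with k>1 has mode (k−1)θ, so θ = 5840/(k−1).
Need P(X < 10600) = 0.95 with θ tied to k this way. Start at k = 2, θ = 5840: P(X<10600) ≈ 0.542.
Too low — raise k to concentrate. Iterating converges to k ≈ 8.84.
Then θ = 5840/(8.84−1) ≈ 745.

k ≈ 8.84, θ ≈ 745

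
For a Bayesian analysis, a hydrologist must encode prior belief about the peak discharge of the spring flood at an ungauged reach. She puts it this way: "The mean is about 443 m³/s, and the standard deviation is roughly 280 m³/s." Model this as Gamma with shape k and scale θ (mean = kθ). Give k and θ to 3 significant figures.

k ≈ 2.5, θ ≈ 177

For Gamma(k, scale θ): mean = kθ, variance = kθ², so CV = 1/√k.
CV = SD/mean = 280/443 = 0.6321, hence k = 1/CV² = 2.5.
Then θ = mean/k = 443/2.5 = 177.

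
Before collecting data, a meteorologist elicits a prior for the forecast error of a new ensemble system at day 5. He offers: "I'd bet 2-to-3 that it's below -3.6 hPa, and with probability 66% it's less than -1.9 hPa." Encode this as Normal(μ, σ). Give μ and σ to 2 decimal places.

μ = -2.95, σ = 2.55

For Normal(μ,σ), the p-quantile is μ + z_p·σ. Here z_{0.4} = -0.2533, z_{0.66} = 0.4125.
So -3.6 = μ − 0.2533σ and -1.9 = μ + 0.4125σ.
Subtracting: σ = (-1.9 − -3.6)/(0.4125 − (-0.2533)) = 2.55.
Then μ = -3.6 − (-0.2533)·2.55 = -2.95.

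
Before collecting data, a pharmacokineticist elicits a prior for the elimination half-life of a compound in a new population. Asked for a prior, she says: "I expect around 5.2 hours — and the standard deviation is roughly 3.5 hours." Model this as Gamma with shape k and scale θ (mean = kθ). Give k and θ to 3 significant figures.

k ≈ 2.21, θ ≈ 2.36

For Gamma(k, scale θ): mean = kθ, variance = kθ², so CV = 1/√k.
CV = SD/mean = 3.5/5.2 = 0.6731, hence k = 1/CV² = 2.21.
Then θ = mean/k = 5.2/2.21 = 2.36.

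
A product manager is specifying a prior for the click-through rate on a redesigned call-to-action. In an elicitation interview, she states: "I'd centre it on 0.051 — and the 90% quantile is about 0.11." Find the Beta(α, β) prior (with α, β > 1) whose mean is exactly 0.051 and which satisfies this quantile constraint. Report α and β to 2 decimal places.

α ≈ 1.25, β ≈ 23.23

With mean 0.051 fixed, write α = 0.051s, β = 0.949s where s = α+β.
Need P(θ < 0.11) = 0.9 under Beta(0.051s, 0.949s). Normal approximation: (q−m)/√(m(1−m)/s) ≈ z_{0.9} = 1.28, so s ≈ 0.051·0.949·(1.28)²/(0.11−0.051)² = 22.8.
At s = 22.8: P(θ<0.11) ≈ 0.895. Adjusting to match 0.9 gives s ≈ 24.48.
So α = 0.051·24.48 ≈ 1.25, β = 0.949·24.48 ≈ 23.23.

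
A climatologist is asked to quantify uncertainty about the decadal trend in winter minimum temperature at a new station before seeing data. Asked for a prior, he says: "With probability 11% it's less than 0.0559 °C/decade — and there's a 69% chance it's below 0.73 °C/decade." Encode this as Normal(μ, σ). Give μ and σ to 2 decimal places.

μ = 0.54, σ = 0.39

For Normal(μ,σ), the p-quantile is μ + z_p·σ. Here z_{0.11} = -1.227, z_{0.69} = 0.4959.
So 0.0559 = μ − 1.227σ and 0.73 = μ + 0.4959σ.
Subtracting: σ = (0.73 − 0.0559)/(0.4959 − (-1.227)) = 0.39.
Then μ = 0.0559 − (-1.227)·0.39 = 0.54.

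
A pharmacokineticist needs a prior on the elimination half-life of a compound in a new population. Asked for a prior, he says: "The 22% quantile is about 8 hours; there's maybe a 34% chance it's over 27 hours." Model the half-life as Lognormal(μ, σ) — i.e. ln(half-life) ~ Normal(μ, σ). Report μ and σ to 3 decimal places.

μ ≈ 2.872, σ ≈ 1.027

If T ~ Lognormal(μ,σ) then ln T ~ Normal(μ,σ), so the p-quantile of ln T is μ + z_p·σ.
ln(8) = 2.079 and ln(27) = 3.296; z_{0.22} = -0.7722, z_{0.66} = 0.4125.
σ = (3.296 − 2.079)/(0.4125 − (-0.7722)) = 1.027.
μ = 2.079 − (-0.7722)·1.027 = 2.872.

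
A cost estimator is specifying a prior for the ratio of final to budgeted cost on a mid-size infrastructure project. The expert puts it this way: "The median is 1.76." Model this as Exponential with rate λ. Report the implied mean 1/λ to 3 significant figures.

mean ≈ 2.54

Exponential median = ln 2 / λ, so λ = ln 2 / 1.76 = 0.394.
Mean = 1/λ = 2.54.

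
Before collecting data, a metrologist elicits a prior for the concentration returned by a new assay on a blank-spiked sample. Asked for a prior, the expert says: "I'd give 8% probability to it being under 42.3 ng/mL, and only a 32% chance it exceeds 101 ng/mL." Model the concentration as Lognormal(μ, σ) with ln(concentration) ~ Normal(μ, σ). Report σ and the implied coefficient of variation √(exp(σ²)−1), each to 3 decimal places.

If T ~ Lognormal(μ,σ) then ln T ~ Normal(μ,σ), so the p-quantile of ln T is μ + z_p·σ.
ln(42.3) = 3.745 and ln(101) = 4.615; z_{0.08} = -1.405, z_{0.68} = 0.4677.
σ = (4.615 − 3.745)/(0.4677 − (-1.405)) = 0.465.
μ = 3.745 − (-1.405)·0.465 = 4.398.
CV = √(exp(σ²)−1) = √(exp(0.2160)−1) = 0.491.

σ ≈ 0.465, CV ≈ 0.491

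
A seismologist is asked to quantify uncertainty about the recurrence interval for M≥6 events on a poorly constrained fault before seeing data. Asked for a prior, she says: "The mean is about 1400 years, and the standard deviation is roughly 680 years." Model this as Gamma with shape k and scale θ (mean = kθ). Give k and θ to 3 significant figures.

For Gamma(k, scale θ): mean = kθ, variance = kθ², so CV = 1/√k.
CV = SD/mean = 680/1400 = 0.4857, hence k = 1/CV² = 4.24.
Then θ = mean/k = 1400/4.24 = 330.

k ≈ 4.24, θ ≈ 330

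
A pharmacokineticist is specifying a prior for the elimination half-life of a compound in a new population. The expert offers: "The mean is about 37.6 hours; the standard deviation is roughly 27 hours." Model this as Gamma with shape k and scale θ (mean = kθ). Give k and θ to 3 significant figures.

k ≈ 1.94, θ ≈ 19.4

For Gamma(k, scale θ): mean = kθ, variance = kθ², so CV = 1/√k.
CV = SD/mean = 27/37.6 = 0.7181, hence k = 1/CV² = 1.94.
Then θ = mean/k = 37.6/1.94 = 19.4.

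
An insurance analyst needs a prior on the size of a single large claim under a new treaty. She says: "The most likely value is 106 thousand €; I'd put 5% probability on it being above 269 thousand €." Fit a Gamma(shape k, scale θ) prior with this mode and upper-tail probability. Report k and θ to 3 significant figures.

Gamma(k,θ) with k>1 has mode (k−1)θ, so θ = 106/(k−1).
Need P(X < 269) = 0.95 with θ tied to k this way. Start at k = 2, θ = 106: P(X<269) ≈ 0.720.
Too low — raise k to concentrate. Iterating converges to k ≈ 4.13.
Then θ = 106/(4.13−1) ≈ 33.9.

k ≈ 4.13, θ ≈ 33.9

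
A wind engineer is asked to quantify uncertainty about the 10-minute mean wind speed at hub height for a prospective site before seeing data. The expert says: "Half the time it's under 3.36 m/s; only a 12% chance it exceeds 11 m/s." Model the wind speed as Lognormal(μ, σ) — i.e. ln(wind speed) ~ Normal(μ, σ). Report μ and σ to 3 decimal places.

μ ≈ 1.212, σ ≈ 1.009

If T ~ Lognormal(μ,σ) then ln T ~ Normal(μ,σ), so the p-quantile of ln T is μ + z_p·σ.
ln(3.36) = 1.212 and ln(11) = 2.398; z_{0.5} = 0, z_{0.88} = 1.175.
σ = (2.398 − 1.212)/(1.175 − (0)) = 1.009.
μ = 1.212 − (0)·1.009 = 1.212.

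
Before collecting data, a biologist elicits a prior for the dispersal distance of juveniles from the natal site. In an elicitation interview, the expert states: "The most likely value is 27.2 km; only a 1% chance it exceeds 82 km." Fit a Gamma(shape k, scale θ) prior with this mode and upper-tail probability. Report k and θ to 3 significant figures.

k ≈ 4.69, θ ≈ 7.37

Gamma(k,θ) with k>1 has mode (k−1)θ, so θ = 27.2/(k−1).
Need P(X < 82) = 0.99 with θ tied to k this way. Start at k = 2, θ = 27.2: P(X<82) ≈ 0.803.
Too low — raise k to concentrate. Iterating converges to k ≈ 4.69.
Then θ = 27.2/(4.69−1) ≈ 7.37.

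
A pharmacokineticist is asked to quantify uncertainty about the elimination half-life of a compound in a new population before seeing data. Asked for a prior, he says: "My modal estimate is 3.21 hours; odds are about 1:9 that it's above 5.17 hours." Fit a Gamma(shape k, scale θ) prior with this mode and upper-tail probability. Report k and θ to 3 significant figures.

k ≈ 9.28, θ ≈ 0.388

Gamma(k,θ) with k>1 has mode (k−1)θ, so θ = 3.21/(k−1).
Need P(X < 5.17) = 0.9 with θ tied to k this way. Start at k = 2, θ = 3.21: P(X<5.17) ≈ 0.478.
Too low — raise k to concentrate. Iterating converges to k ≈ 9.28.
Then θ = 3.21/(9.28−1) ≈ 0.388.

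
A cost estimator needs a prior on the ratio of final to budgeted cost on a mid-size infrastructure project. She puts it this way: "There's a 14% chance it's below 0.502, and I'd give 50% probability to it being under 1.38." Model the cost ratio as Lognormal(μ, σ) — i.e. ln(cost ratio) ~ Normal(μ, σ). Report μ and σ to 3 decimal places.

μ ≈ 0.322, σ ≈ 0.936

If T ~ Lognormal(μ,σ) then ln T ~ Normal(μ,σ), so the p-quantile of ln T is μ + z_p·σ.
ln(0.502) = -0.6892 and ln(1.38) = 0.3221; z_{0.14} = -1.08, z_{0.5} = 0.
σ = (0.3221 − -0.6892)/(0 − (-1.08)) = 0.936.
μ = -0.6892 − (-1.08)·0.936 = 0.322.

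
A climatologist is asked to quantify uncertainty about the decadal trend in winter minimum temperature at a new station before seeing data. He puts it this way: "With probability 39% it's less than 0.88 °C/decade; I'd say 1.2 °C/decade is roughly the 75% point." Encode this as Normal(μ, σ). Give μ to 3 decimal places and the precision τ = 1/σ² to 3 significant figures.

For Normal(μ,σ), the p-quantile is μ + z_p·σ. Here z_{0.39} = -0.2793, z_{0.75} = 0.6745.
So 0.88 = μ − 0.2793σ and 1.2 = μ + 0.6745σ.
Subtracting: σ = (1.2 − 0.88)/(0.6745 − (-0.2793)) = 0.335.
Then μ = 0.88 − (-0.2793)·0.335 = 0.974.
Precision τ = 1/σ² = 1/0.3355² = 8.88.

μ = 0.974, τ = 8.88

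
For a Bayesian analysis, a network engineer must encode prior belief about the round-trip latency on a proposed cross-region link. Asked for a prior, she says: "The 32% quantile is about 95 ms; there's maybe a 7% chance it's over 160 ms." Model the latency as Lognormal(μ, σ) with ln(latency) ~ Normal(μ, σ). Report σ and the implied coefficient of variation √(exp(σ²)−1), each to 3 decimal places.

σ ≈ 0.268, CV ≈ 0.273

If T ~ Lognormal(μ,σ) then ln T ~ Normal(μ,σ), so the p-quantile of ln T is μ + z_p·σ.
ln(95) = 4.554 and ln(160) = 5.075; z_{0.32} = -0.4677, z_{0.93} = 1.476.
σ = (5.075 − 4.554)/(1.476 − (-0.4677)) = 0.268.
μ = 4.554 − (-0.4677)·0.268 = 4.679.
CV = √(exp(σ²)−1) = √(exp(0.0719)−1) = 0.273.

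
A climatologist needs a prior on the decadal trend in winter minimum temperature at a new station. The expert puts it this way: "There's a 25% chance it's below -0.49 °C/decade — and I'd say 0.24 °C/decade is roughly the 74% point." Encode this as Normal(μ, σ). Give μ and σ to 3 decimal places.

μ = -0.116, σ = 0.554

For Normal(μ,σ), the p-quantile is μ + z_p·σ. Here z_{0.25} = -0.6745, z_{0.74} = 0.6433.
So -0.49 = μ − 0.6745σ and 0.24 = μ + 0.6433σ.
Subtracting: σ = (0.24 − -0.49)/(0.6433 − (-0.6745)) = 0.554.
Then μ = -0.49 − (-0.6745)·0.554 = -0.116.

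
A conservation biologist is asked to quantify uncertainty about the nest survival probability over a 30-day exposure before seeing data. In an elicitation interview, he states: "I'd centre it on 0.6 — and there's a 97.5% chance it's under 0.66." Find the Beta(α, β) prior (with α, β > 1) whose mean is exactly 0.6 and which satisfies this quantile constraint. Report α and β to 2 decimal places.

With mean 0.6 fixed, write α = 0.6s, β = 0.4s where s = α+β.
Need P(θ < 0.66) = 0.975 under Beta(0.6s, 0.4s). Normal approximation: (q−m)/√(m(1−m)/s) ≈ z_{0.975} = 1.96, so s ≈ 0.6·0.4·(1.96)²/(0.66−0.6)² = 256.1.
At s = 256.1: P(θ<0.66) ≈ 0.977. Adjusting to match 0.975 gives s ≈ 248.25.
So α = 0.6·248.25 ≈ 148.95, β = 0.4·248.25 ≈ 99.30.

α ≈ 148.95, β ≈ 99.30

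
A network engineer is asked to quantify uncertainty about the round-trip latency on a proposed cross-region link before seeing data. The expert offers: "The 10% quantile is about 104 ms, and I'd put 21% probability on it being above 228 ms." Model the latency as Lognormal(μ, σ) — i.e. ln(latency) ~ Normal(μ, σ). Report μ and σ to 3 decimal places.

If T ~ Lognormal(μ,σ) then ln T ~ Normal(μ,σ), so the p-quantile of ln T is μ + z_p·σ.
ln(104) = 4.644 and ln(228) = 5.429; z_{0.1} = -1.282, z_{0.79} = 0.8064.
σ = (5.429 − 4.644)/(0.8064 − (-1.282)) = 0.376.
μ = 4.644 − (-1.282)·0.376 = 5.126.

μ ≈ 5.126, σ ≈ 0.376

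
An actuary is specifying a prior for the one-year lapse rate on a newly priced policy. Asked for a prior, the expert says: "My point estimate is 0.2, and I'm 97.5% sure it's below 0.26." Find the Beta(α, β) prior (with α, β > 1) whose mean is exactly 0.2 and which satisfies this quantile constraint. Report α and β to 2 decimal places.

α ≈ 37.51, β ≈ 150.03

With mean 0.2 fixed, write α = 0.2s, β = 0.8s where s = α+β.
Need P(θ < 0.26) = 0.975 under Beta(0.2s, 0.8s). Normal approximation: (q−m)/√(m(1−m)/s) ≈ z_{0.975} = 1.96, so s ≈ 0.2·0.8·(1.96)²/(0.26−0.2)² = 170.7.
At s = 170.7: P(θ<0.26) ≈ 0.969. Adjusting to match 0.975 gives s ≈ 187.54.
So α = 0.2·187.54 ≈ 37.51, β = 0.8·187.54 ≈ 150.03.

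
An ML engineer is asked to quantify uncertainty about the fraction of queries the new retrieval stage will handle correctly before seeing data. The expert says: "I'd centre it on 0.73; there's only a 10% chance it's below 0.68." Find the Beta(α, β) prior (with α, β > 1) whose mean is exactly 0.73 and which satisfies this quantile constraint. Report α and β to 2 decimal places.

With mean 0.73 fixed, write α = 0.73s, β = 0.27s where s = α+β.
Need P(θ < 0.68) = 0.1 under Beta(0.73s, 0.27s). Normal approximation: (q−m)/√(m(1−m)/s) ≈ z_{0.1} = -1.28, so s ≈ 0.73·0.27·(-1.28)²/(0.68−0.73)² = 129.5.
At s = 129.5: P(θ<0.68) ≈ 0.103. Adjusting to match 0.1 gives s ≈ 132.81.
So α = 0.73·132.81 ≈ 96.95, β = 0.27·132.81 ≈ 35.86.

α ≈ 96.95, β ≈ 35.86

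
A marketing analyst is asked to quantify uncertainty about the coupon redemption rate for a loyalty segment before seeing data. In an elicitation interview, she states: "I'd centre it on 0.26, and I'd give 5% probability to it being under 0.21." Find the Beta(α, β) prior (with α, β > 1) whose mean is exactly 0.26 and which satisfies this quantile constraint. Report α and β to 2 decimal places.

α ≈ 50.94, β ≈ 144.98

With mean 0.26 fixed, write α = 0.26s, β = 0.74s where s = α+β.
Need P(θ < 0.21) = 0.05 under Beta(0.26s, 0.74s). Normal approximation: (q−m)/√(m(1−m)/s) ≈ z_{0.05} = -1.64, so s ≈ 0.26·0.74·(-1.64)²/(0.21−0.26)² = 208.2.
At s = 208.2: P(θ<0.21) ≈ 0.045. Adjusting to match 0.05 gives s ≈ 195.92.
So α = 0.26·195.92 ≈ 50.94, β = 0.74·195.92 ≈ 144.98.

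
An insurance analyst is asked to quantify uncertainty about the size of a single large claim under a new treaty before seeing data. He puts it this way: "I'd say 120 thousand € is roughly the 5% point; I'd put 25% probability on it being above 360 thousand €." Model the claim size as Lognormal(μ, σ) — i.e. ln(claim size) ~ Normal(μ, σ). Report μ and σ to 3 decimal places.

μ ≈ 5.567, σ ≈ 0.474

If T ~ Lognormal(μ,σ) then ln T ~ Normal(μ,σ), so the p-quantile of ln T is μ + z_p·σ.
ln(120) = 4.787 and ln(360) = 5.886; z_{0.05} = -1.645, z_{0.75} = 0.6745.
σ = (5.886 − 4.787)/(0.6745 − (-1.645)) = 0.474.
μ = 4.787 − (-1.645)·0.474 = 5.567.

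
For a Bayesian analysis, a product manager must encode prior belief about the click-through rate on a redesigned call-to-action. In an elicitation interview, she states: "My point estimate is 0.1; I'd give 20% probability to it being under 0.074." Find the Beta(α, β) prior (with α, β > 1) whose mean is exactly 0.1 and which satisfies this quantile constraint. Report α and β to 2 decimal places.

With mean 0.1 fixed, write α = 0.1s, β = 0.9s where s = α+β.
Need P(θ < 0.074) = 0.2 under Beta(0.1s, 0.9s). Normal approximation: (q−m)/√(m(1−m)/s) ≈ z_{0.2} = -0.842, so s ≈ 0.1·0.9·(-0.842)²/(0.074−0.1)² = 94.3.
At s = 94.3: P(θ<0.074) ≈ 0.205. Adjusting to match 0.2 gives s ≈ 97.79.
So α = 0.1·97.79 ≈ 9.78, β = 0.9·97.79 ≈ 88.01.

α ≈ 9.78, β ≈ 88.01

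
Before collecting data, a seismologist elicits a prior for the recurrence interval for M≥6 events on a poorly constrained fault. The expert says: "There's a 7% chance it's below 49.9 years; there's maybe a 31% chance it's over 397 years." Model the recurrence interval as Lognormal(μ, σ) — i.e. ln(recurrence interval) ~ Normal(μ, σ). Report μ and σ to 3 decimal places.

If T ~ Lognormal(μ,σ) then ln T ~ Normal(μ,σ), so the p-quantile of ln T is μ + z_p·σ.
ln(49.9) = 3.91 and ln(397) = 5.984; z_{0.07} = -1.476, z_{0.69} = 0.4959.
σ = (5.984 − 3.91)/(0.4959 − (-1.476)) = 1.052.
μ = 3.91 − (-1.476)·1.052 = 5.462.

μ ≈ 5.462, σ ≈ 1.052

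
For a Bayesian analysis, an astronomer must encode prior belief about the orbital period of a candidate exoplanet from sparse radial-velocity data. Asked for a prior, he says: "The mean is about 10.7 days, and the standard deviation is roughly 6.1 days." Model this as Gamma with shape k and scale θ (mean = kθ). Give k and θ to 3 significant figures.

k ≈ 3.08, θ ≈ 3.48

For Gamma(k, scale θ): mean = kθ, variance = kθ², so CV = 1/√k.
CV = SD/mean = 6.1/10.7 = 0.5701, hence k = 1/CV² = 3.08.
Then θ = mean/k = 10.7/3.08 = 3.48.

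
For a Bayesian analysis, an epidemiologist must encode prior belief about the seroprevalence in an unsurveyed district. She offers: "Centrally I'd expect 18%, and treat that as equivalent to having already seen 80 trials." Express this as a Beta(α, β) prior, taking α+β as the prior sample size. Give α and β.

Under the effective-sample-size interpretation, Beta(α, β) has prior mean α/(α+β) and prior sample size α+β.
So α+β = 80 and α/(α+β) = 0.18, giving α = 0.18·80 = 14.4 and β = 80 − 14.4 = 65.6.

α = 14.4, β = 65.6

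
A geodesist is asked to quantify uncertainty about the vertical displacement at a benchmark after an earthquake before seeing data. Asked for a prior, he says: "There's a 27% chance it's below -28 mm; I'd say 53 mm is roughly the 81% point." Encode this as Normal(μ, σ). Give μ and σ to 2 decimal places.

The p-quantile of Normal(μ,σ) is μ + z_p·σ, with z_{0.27} = -0.6128 and z_{0.81} = 0.8779.
Eliminate σ: μ = (z₂·x₁ − z₁·x₂)/(z₂ − z₁) = (0.8779·-28 − (-0.6128)·53)/1.491 = 5.30.
Then σ = (x₂ − x₁)/(z₂ − z₁) = (53 − -28)/1.491 = 54.34.

μ = 5.30, σ = 54.34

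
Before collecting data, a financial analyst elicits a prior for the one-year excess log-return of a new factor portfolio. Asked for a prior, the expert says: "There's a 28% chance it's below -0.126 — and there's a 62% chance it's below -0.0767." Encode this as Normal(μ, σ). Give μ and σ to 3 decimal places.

μ = -0.094, σ = 0.055

The p-quantile of Normal(μ,σ) is μ + z_p·σ, with z_{0.28} = -0.5828 and z_{0.62} = 0.3055.
Eliminate σ: μ = (z₂·x₁ − z₁·x₂)/(z₂ − z₁) = (0.3055·-0.126 − (-0.5828)·-0.0767)/0.8883 = -0.094.
Then σ = (x₂ − x₁)/(z₂ − z₁) = (-0.0767 − -0.126)/0.8883 = 0.055.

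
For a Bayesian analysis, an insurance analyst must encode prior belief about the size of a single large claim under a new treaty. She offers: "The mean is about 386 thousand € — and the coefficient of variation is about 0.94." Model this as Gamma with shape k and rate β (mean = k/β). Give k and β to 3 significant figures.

k ≈ 1.13, β ≈ 0.00293

For Gamma(k, rate β): mean = k/β, variance = k/β², so CV = 1/√k.
CV = 0.94, hence k = 1/CV² = 1.13.
Then β = k/mean = 1.13/386 = 0.00293.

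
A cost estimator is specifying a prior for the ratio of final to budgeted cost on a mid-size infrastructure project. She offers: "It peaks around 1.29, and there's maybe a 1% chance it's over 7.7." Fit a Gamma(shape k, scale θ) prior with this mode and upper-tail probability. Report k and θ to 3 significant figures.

k ≈ 2.16, θ ≈ 1.11

Gamma(k,θ) with k>1 has mode (k−1)θ, so θ = 1.29/(k−1).
Need P(X < 7.7) = 0.99 with θ tied to k this way. Start at k = 2, θ = 1.29: P(X<7.7) ≈ 0.982.
Too low — raise k to concentrate. Iterating converges to k ≈ 2.16.
Then θ = 1.29/(2.16−1) ≈ 1.11.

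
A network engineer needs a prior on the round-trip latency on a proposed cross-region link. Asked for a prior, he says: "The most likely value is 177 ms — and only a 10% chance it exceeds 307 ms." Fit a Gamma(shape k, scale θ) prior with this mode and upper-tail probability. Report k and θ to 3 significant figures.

Gamma(k,θ) with k>1 has mode (k−1)θ, so θ = 177/(k−1).
Need P(X < 307) = 0.9 with θ tied to k this way. Start at k = 2, θ = 177: P(X<307) ≈ 0.517.
Too low — raise k to concentrate. Iterating converges to k ≈ 7.26.
Then θ = 177/(7.26−1) ≈ 28.3.

k ≈ 7.26, θ ≈ 28.3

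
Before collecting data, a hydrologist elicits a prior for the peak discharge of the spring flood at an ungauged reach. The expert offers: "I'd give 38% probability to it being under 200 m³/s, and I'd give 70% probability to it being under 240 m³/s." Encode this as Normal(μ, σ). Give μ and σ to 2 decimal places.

The p-quantile of Normal(μ,σ) is μ + z_p·σ, with z_{0.38} = -0.3055 and z_{0.7} = 0.5244.
Eliminate σ: μ = (z₂·x₁ − z₁·x₂)/(z₂ − z₁) = (0.5244·200 − (-0.3055)·240)/0.8299 = 214.72.
Then σ = (x₂ − x₁)/(z₂ − z₁) = (240 − 200)/0.8299 = 48.20.

μ = 214.72, σ = 48.20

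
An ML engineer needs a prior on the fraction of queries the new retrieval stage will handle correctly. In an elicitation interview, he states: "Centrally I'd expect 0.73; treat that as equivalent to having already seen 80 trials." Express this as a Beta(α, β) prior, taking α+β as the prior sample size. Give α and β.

α = 58.4, β = 21.6

Under the effective-sample-size interpretation, Beta(α, β) has prior mean α/(α+β) and prior sample size α+β.
So α+β = 80 and α/(α+β) = 0.73, giving α = 0.73·80 = 58.4 and β = 80 − 58.4 = 21.6.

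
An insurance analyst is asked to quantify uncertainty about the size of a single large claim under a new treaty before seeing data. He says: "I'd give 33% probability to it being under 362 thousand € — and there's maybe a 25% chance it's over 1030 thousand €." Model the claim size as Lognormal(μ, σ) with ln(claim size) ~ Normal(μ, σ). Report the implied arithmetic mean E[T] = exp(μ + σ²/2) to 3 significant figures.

If T ~ Lognormal(μ,σ) then ln T ~ Normal(μ,σ), so the p-quantile of ln T is μ + z_p·σ.
ln(362) = 5.892 and ln(1030) = 6.937; z_{0.33} = -0.4399, z_{0.75} = 0.6745.
σ = (6.937 − 5.892)/(0.6745 − (-0.4399)) = 0.938.
μ = 5.892 − (-0.4399)·0.938 = 6.304.
E[T] = exp(μ + σ²/2) = exp(6.304 + 0.4402) = 850 thousand €.

E[T] ≈ 850 thousand €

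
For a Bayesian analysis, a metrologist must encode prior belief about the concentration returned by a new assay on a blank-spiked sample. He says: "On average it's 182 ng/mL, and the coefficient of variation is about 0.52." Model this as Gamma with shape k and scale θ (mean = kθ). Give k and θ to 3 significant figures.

For Gamma(k, scale θ): mean = kθ, variance = kθ², so CV = 1/√k.
CV = 0.52, hence k = 1/CV² = 3.7.
Then θ = mean/k = 182/3.7 = 49.2.

k ≈ 3.7, θ ≈ 49.2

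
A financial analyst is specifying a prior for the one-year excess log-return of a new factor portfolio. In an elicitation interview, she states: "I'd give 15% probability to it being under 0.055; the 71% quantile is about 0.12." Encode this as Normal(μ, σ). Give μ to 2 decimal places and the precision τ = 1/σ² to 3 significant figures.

The p-quantile of Normal(μ,σ) is μ + z_p·σ, with z_{0.15} = -1.036 and z_{0.71} = 0.5534.
Eliminate σ: μ = (z₂·x₁ − z₁·x₂)/(z₂ − z₁) = (0.5534·0.055 − (-1.036)·0.12)/1.59 = 0.10.
Then σ = (x₂ − x₁)/(z₂ − z₁) = (0.12 − 0.055)/1.59 = 0.04.
Precision τ = 1/σ² = 1/0.04089² = 598.

μ = 0.10, τ = 598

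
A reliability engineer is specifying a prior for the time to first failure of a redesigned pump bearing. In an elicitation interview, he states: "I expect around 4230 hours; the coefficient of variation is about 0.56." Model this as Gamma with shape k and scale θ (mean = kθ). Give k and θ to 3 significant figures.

k ≈ 3.19, θ ≈ 1330

For Gamma(k, scale θ): mean = kθ, variance = kθ², so CV = 1/√k.
CV = 0.56, hence k = 1/CV² = 3.19.
Then θ = mean/k = 4230/3.19 = 1330.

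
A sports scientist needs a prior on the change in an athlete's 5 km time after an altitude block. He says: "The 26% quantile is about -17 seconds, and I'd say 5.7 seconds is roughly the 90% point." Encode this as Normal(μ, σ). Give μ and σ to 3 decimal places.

μ = -9.413, σ = 11.793

For Normal(μ,σ), the p-quantile is μ + z_p·σ. Here z_{0.26} = -0.6433, z_{0.9} = 1.282.
So -17 = μ − 0.6433σ and 5.7 = μ + 1.282σ.
Subtracting: σ = (5.7 − -17)/(1.282 − (-0.6433)) = 11.793.
Then μ = -17 − (-0.6433)·11.793 = -9.413.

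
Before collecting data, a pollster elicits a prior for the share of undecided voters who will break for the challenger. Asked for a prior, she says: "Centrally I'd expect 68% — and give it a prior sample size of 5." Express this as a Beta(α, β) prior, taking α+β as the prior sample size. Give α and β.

Under the effective-sample-size interpretation, Beta(α, β) has prior mean α/(α+β) and prior sample size α+β.
So α+β = 5 and α/(α+β) = 0.68, giving α = 0.68·5 = 3.4 and β = 5 − 3.4 = 1.6.

α = 3.4, β = 1.6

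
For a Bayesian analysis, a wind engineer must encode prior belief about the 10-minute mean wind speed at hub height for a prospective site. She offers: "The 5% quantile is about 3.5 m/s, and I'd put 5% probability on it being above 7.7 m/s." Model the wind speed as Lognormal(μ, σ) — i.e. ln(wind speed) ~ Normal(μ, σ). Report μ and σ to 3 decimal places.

μ ≈ 1.647, σ ≈ 0.240

If T ~ Lognormal(μ,σ) then ln T ~ Normal(μ,σ), so the p-quantile of ln T is μ + z_p·σ.
ln(3.5) = 1.253 and ln(7.7) = 2.041; z_{0.05} = -1.645, z_{0.95} = 1.645.
σ = (2.041 − 1.253)/(1.645 − (-1.645)) = 0.240.
μ = 1.253 − (-1.645)·0.240 = 1.647.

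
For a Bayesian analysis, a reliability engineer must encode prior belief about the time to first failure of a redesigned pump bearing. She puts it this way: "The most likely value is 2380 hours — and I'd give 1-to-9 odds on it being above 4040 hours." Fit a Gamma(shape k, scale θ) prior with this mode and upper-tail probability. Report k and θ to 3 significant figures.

Gamma(k,θ) with k>1 has mode (k−1)θ, so θ = 2380/(k−1).
Need P(X < 4040) = 0.9 with θ tied to k this way. Start at k = 2, θ = 2380: P(X<4040) ≈ 0.506.
Too low — raise k to concentrate. Iterating converges to k ≈ 7.76.
Then θ = 2380/(7.76−1) ≈ 352.

k ≈ 7.76, θ ≈ 352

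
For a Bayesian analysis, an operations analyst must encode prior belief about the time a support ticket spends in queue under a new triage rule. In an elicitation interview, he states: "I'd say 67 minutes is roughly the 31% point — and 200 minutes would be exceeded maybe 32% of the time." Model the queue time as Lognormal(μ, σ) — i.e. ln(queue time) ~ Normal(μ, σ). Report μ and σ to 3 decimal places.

μ ≈ 4.767, σ ≈ 1.135

If T ~ Lognormal(μ,σ) then ln T ~ Normal(μ,σ), so the p-quantile of ln T is μ + z_p·σ.
ln(67) = 4.205 and ln(200) = 5.298; z_{0.31} = -0.4959, z_{0.68} = 0.4677.
σ = (5.298 − 4.205)/(0.4677 − (-0.4959)) = 1.135.
μ = 4.205 − (-0.4959)·1.135 = 4.767.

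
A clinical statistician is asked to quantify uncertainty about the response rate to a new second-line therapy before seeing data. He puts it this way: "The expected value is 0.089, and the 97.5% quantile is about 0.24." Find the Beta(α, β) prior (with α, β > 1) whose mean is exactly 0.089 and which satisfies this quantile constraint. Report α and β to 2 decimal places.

With mean 0.089 fixed, write α = 0.089s, β = 0.911s where s = α+β.
Need P(θ < 0.24) = 0.975 under Beta(0.089s, 0.911s). Normal approximation: (q−m)/√(m(1−m)/s) ≈ z_{0.975} = 1.96, so s ≈ 0.089·0.911·(1.96)²/(0.24−0.089)² = 13.7.
At s = 13.7: P(θ<0.24) ≈ 0.952. Adjusting to match 0.975 gives s ≈ 20.78.
So α = 0.089·20.78 ≈ 1.85, β = 0.911·20.78 ≈ 18.93.

α ≈ 1.85, β ≈ 18.93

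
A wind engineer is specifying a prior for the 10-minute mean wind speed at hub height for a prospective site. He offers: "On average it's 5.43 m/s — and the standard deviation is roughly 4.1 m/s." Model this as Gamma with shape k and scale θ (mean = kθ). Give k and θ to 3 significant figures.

For Gamma(k, scale θ): mean = kθ, variance = kθ², so CV = 1/√k.
CV = SD/mean = 4.1/5.43 = 0.7551, hence k = 1/CV² = 1.75.
Then θ = mean/k = 5.43/1.75 = 3.1.

k ≈ 1.75, θ ≈ 3.1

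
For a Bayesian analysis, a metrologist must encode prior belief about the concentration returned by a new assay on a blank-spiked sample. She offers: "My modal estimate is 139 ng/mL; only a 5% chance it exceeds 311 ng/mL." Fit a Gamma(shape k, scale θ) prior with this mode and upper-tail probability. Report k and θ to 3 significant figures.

k ≈ 5.24, θ ≈ 32.8

Gamma(k,θ) with k>1 has mode (k−1)θ, so θ = 139/(k−1).
Need P(X < 311) = 0.95 with θ tied to k this way. Start at k = 2, θ = 139: P(X<311) ≈ 0.654.
Too low — raise k to concentrate. Iterating converges to k ≈ 5.24.
Then θ = 139/(5.24−1) ≈ 32.8.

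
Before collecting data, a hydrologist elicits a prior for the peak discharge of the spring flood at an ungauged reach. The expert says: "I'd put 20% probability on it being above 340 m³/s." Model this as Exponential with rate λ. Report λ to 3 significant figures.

λ ≈ 0.00473

P(T > 340.0) = e^(−λ·340.0) = 0.2, so λ = −ln(0.2)/340.0 = 0.00473.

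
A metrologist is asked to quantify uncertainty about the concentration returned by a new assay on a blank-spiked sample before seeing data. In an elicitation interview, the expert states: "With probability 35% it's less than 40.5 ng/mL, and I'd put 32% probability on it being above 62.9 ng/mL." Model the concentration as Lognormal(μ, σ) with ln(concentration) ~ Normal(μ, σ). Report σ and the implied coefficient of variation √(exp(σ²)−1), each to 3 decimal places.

σ ≈ 0.516, CV ≈ 0.552

If T ~ Lognormal(μ,σ) then ln T ~ Normal(μ,σ), so the p-quantile of ln T is μ + z_p·σ.
ln(40.5) = 3.701 and ln(62.9) = 4.142; z_{0.35} = -0.3853, z_{0.68} = 0.4677.
σ = (4.142 − 3.701)/(0.4677 − (-0.3853)) = 0.516.
μ = 3.701 − (-0.3853)·0.516 = 3.900.
CV = √(exp(σ²)−1) = √(exp(0.2664)−1) = 0.552.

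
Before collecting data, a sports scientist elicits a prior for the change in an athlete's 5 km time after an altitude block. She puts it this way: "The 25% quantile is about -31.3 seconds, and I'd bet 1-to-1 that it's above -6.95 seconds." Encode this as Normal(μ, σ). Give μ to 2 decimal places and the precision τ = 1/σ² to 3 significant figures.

The p-quantile of Normal(μ,σ) is μ + z_p·σ, with z_{0.25} = -0.6745 and z_{0.5} = 0.
Eliminate σ: μ = (z₂·x₁ − z₁·x₂)/(z₂ − z₁) = (0·-31.3 − (-0.6745)·-6.95)/0.6745 = -6.95.
Then σ = (x₂ − x₁)/(z₂ − z₁) = (-6.95 − -31.3)/0.6745 = 36.10.
Precision τ = 1/σ² = 1/36.1² = 0.000767.

μ = -6.95, τ = 0.000767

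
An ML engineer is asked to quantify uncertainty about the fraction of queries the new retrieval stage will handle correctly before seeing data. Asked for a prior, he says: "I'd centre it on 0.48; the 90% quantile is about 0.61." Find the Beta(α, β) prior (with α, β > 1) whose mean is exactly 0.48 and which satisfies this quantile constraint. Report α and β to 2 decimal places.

α ≈ 11.55, β ≈ 12.51

With mean 0.48 fixed, write α = 0.48s, β = 0.52s where s = α+β.
Need P(θ < 0.61) = 0.9 under Beta(0.48s, 0.52s). Normal approximation: (q−m)/√(m(1−m)/s) ≈ z_{0.9} = 1.28, so s ≈ 0.48·0.52·(1.28)²/(0.61−0.48)² = 24.3.
At s = 24.3: P(θ<0.61) ≈ 0.901. Adjusting to match 0.9 gives s ≈ 24.06.
So α = 0.48·24.06 ≈ 11.55, β = 0.52·24.06 ≈ 12.51.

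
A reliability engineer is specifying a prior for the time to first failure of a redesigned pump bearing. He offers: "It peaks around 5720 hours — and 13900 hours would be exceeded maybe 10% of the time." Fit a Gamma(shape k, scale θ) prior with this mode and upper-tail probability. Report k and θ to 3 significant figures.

k ≈ 3.44, θ ≈ 2350

Gamma(k,θ) with k>1 has mode (k−1)θ, so θ = 5720/(k−1).
Need P(X < 13900) = 0.9 with θ tied to k this way. Start at k = 2, θ = 5720: P(X<13900) ≈ 0.698.
Too low — raise k to concentrate. Iterating converges to k ≈ 3.44.
Then θ = 5720/(3.44−1) ≈ 2350.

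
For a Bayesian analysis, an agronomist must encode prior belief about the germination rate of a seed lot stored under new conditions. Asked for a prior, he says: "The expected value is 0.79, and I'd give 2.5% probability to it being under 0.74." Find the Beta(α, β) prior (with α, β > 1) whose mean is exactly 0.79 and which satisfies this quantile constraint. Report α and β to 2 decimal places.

With mean 0.79 fixed, write α = 0.79s, β = 0.21s where s = α+β.
Need P(θ < 0.74) = 0.025 under Beta(0.79s, 0.21s). Normal approximation: (q−m)/√(m(1−m)/s) ≈ z_{0.025} = -1.96, so s ≈ 0.79·0.21·(-1.96)²/(0.74−0.79)² = 254.9.
At s = 254.9: P(θ<0.74) ≈ 0.029. Adjusting to match 0.025 gives s ≈ 274.80.
So α = 0.79·274.80 ≈ 217.10, β = 0.21·274.80 ≈ 57.71.

α ≈ 217.10, β ≈ 57.71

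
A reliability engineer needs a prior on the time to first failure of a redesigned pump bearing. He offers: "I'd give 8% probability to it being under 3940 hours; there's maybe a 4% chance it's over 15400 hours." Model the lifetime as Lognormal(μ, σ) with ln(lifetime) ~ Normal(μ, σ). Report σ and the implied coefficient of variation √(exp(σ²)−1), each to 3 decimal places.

If T ~ Lognormal(μ,σ) then ln T ~ Normal(μ,σ), so the p-quantile of ln T is μ + z_p·σ.
ln(3940) = 8.279 and ln(15400) = 9.642; z_{0.08} = -1.405, z_{0.96} = 1.751.
σ = (9.642 − 8.279)/(1.751 − (-1.405)) = 0.432.
μ = 8.279 − (-1.405)·0.432 = 8.886.
CV = √(exp(σ²)−1) = √(exp(0.1866)−1) = 0.453.

σ ≈ 0.432, CV ≈ 0.453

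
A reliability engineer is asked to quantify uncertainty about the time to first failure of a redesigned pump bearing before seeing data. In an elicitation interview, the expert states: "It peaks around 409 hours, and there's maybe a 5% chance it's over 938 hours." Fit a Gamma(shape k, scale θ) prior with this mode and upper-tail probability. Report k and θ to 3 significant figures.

Gamma(k,θ) with k>1 has mode (k−1)θ, so θ = 409/(k−1).
Need P(X < 938) = 0.95 with θ tied to k this way. Start at k = 2, θ = 409: P(X<938) ≈ 0.668.
Too low — raise k to concentrate. Iterating converges to k ≈ 4.98.
Then θ = 409/(4.98−1) ≈ 103.

k ≈ 4.98, θ ≈ 103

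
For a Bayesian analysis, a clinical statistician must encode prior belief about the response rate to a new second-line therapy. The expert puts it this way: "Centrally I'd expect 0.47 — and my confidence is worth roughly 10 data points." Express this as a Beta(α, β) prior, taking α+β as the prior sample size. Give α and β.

Under the effective-sample-size interpretation, Beta(α, β) has prior mean α/(α+β) and prior sample size α+β.
So α+β = 10 and α/(α+β) = 0.47, giving α = 0.47·10 = 4.7 and β = 10 − 4.7 = 5.3.

α = 4.7, β = 5.3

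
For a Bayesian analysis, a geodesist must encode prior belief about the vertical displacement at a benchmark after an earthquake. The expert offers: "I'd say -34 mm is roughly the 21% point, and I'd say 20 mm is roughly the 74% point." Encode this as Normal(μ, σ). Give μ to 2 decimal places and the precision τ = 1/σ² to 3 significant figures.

μ = -3.96, τ = 0.000721

The p-quantile of Normal(μ,σ) is μ + z_p·σ, with z_{0.21} = -0.8064 and z_{0.74} = 0.6433.
Eliminate σ: μ = (z₂·x₁ − z₁·x₂)/(z₂ − z₁) = (0.6433·-34 − (-0.8064)·20)/1.45 = -3.96.
Then σ = (x₂ − x₁)/(z₂ − z₁) = (20 − -34)/1.45 = 37.25.
Precision τ = 1/σ² = 1/37.25² = 0.000721.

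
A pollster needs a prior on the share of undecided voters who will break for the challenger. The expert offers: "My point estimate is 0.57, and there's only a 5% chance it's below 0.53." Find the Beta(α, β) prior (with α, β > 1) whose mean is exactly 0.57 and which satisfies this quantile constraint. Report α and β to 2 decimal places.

α ≈ 238.01, β ≈ 179.55

With mean 0.57 fixed, write α = 0.57s, β = 0.43s where s = α+β.
Need P(θ < 0.53) = 0.05 under Beta(0.57s, 0.43s). Normal approximation: (q−m)/√(m(1−m)/s) ≈ z_{0.05} = -1.64, so s ≈ 0.57·0.43·(-1.64)²/(0.53−0.57)² = 414.5.
At s = 414.5: P(θ<0.53) ≈ 0.051. Adjusting to match 0.05 gives s ≈ 417.57.
So α = 0.57·417.57 ≈ 238.01, β = 0.43·417.57 ≈ 179.55.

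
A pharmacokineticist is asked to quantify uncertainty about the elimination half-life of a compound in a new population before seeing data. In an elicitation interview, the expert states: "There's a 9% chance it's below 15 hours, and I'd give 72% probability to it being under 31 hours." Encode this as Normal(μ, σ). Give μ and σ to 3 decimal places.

μ = 26.152, σ = 8.318

The p-quantile of Normal(μ,σ) is μ + z_p·σ, with z_{0.09} = -1.341 and z_{0.72} = 0.5828.
Eliminate σ: μ = (z₂·x₁ − z₁·x₂)/(z₂ − z₁) = (0.5828·15 − (-1.341)·31)/1.924 = 26.152.
Then σ = (x₂ − x₁)/(z₂ − z₁) = (31 − 15)/1.924 = 8.318.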